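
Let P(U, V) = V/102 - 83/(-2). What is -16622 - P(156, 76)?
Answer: -1699753/102 ≈ -16664.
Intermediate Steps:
P(U, V) = 83/2 + V/102 (P(U, V) = V*(1/102) - 83*(-1/2) = V/102 + 83/2 = 83/2 + V/102)
-16622 - P(156, 76) = -16622 - (83/2 + (1/102)*76) = -16622 - (83/2 + 38/51) = -16622 - 1*4309/102 = -16622 - 4309/102 = -1699753/102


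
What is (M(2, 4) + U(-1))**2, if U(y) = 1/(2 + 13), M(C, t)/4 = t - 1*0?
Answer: 58081/225 ≈ 258.14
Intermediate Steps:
M(C, t) = 4*t (M(C, t) = 4*(t - 1*0) = 4*(t + 0) = 4*t)
U(y) = 1/15
(M(2, 4) + U(-1))**2 = (4*4 + 1/15)**2 = (16 + 1/15)**2 = (241/15)**2 = 58081/225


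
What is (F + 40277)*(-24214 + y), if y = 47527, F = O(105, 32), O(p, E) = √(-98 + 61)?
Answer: 938977701 + 23313*I*√37 ≈ 9.3898e+8 + 1.4181e+5*I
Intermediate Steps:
O(p, E) = I*√37 (O(p, E) = √(-37) = I*√37)
F = I*√37 ≈ 6.0828*I
(F + 40277)*(-24214 + y) = (I*√37 + 40277)*(-24214 + 47527) = (40277 + I*√37)*23313 = 938977701 + 23313*I*√37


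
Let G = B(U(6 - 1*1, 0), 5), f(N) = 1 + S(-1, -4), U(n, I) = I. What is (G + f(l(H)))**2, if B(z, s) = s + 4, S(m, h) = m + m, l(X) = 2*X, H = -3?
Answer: 64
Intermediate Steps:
S(m, h) = 2*m
B(z, s) = 4 + s
f(N) = -1 (f(N) = 1 + 2*(-1) = 1 - 2 = -1)
G = 9 (G = 4 + 5 = 9)
(G + f(l(H)))**2 = (9 - 1)**2 = 8**2 = 64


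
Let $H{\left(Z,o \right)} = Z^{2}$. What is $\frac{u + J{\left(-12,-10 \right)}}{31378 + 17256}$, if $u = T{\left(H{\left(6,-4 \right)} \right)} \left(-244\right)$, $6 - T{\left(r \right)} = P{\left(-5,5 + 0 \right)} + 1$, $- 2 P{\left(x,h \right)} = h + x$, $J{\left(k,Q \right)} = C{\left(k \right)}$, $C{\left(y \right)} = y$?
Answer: $- \frac{616}{24317} \approx -0.025332$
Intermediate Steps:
$J{\left(k,Q \right)} = k$
$P{\left(x,h \right)} = - \frac{h}{2} - \frac{x}{2}$ ($P{\left(x,h \right)} = - \frac{h + x}{2} = - \frac{h}{2} - \frac{x}{2}$)
$T{\left(r \right)} = 5$ ($T{\left(r \right)} = 6 - \left(\left(- \frac{5 + 0}{2} - - \frac{5}{2}\right) + 1\right) = 6 - \left(\left(\left(- \frac{1}{2}\right) 5 + \frac{5}{2}\right) + 1\right) = 6 - \left(\left(- \frac{5}{2} + \frac{5}{2}\right) + 1\right) = 6 - \left(0 + 1\right) = 6 - 1 = 5$)
$u = -1220$ ($u = 5 \left(-244\right) = -1220$)
$\frac{u + J{\left(-12,-10 \right)}}{31378 + 17256} = \frac{-1220 - 12}{31378 + 17256} = - \frac{1232}{48634} = \left(-1232\right) \frac{1}{48634} = - \frac{616}{24317}$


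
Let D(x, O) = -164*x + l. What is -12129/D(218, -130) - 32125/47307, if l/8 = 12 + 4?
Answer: -570634397/1685264568 ≈ -0.33860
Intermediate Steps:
l = 128 (l = 8*(12 + 4) = 8*16 = 128)
D(x, O) = 128 - 164*x (D(x, O) = -164*x + 128 = 128 - 164*x)
-12129/D(218, -130) - 32125/47307 = -12129/(128 - 164*218) - 32125/47307 = -12129/(128 - 35752) - 32125*1/47307 = -12129/(-35624) - 32125/47307 = -12129*(-1/35624) - 32125/47307 = 12129/35624 - 32125/47307 = -570634397/1685264568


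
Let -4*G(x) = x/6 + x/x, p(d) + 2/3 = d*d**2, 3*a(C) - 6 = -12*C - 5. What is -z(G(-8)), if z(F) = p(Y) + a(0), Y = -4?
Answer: 193/3 ≈ 64.333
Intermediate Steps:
a(C) = 1/3 - 4*C (a(C) = 2 + (-12*C - 5)/3 = 2 + (-5 - 12*C)/3 = 2 + (-5/3 - 4*C) = 1/3 - 4*C)
p(d) = -2/3 + d**3 (p(d) = -2/3 + d*d**2 = -2/3 + d**3)
G(x) = -1/4 - x/24 (G(x) = -(x/6 + x/x)/4 = -(x*(1/6) + 1)/4 = -(x/6 + 1)/4 = -(1 + x/6)/4 = -1/4 - x/24)
z(F) = -193/3 (z(F) = (-2/3 + (-4)**3) + (1/3 - 4*0) = (-2/3 - 64) + (1/3 + 0) = -194/3 + 1/3 = -193/3)
-z(G(-8)) = -1*(-193/3) = 193/3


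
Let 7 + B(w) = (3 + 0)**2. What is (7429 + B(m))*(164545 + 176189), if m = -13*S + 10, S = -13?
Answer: 2531994354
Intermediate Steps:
m = 179 (m = -13*(-13) + 10 = 169 + 10 = 179)
B(w) = 2 (B(w) = -7 + (3 + 0)**2 = -7 + 3**2 = -7 + 9 = 2)
(7429 + B(m))*(164545 + 176189) = (7429 + 2)*(164545 + 176189) = 7431*340734 = 2531994354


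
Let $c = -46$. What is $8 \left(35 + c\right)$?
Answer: $-88$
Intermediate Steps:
$8 \left(35 + c\right) = 8 \left(35 - 46\right) = 8 \left(-11\right) = -88$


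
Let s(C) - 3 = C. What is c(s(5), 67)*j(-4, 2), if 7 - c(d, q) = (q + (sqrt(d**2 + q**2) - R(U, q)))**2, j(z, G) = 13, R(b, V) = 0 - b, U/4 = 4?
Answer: -148655 - 2158*sqrt(4553) ≈ -2.9427e+5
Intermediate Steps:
U = 16 (U = 4*4 = 16)
s(C) = 3 + C
R(b, V) = -b
c(d, q) = 7 - (16 + q + sqrt(d**2 + q**2))**2 (c(d, q) = 7 - (q + (sqrt(d**2 + q**2) - (-1)*16))**2 = 7 - (q + (sqrt(d**2 + q**2) - 1*(-16)))**2 = 7 - (q + (sqrt(d**2 + q**2) + 16))**2 = 7 - (q + (16 + sqrt(d**2 + q**2)))**2 = 7 - (16 + q + sqrt(d**2 + q**2))**2)
c(s(5), 67)*j(-4, 2) = (7 - (16 + 67 + sqrt((3 + 5)**2 + 67**2))**2)*13 = (7 - (16 + 67 + sqrt(8**2 + 4489))**2)*13 = (7 - (16 + 67 + sqrt(64 + 4489))**2)*13 = (7 - (16 + 67 + sqrt(4553))**2)*13 = (7 - (83 + sqrt(4553))**2)*13 = 91 - 13*(83 + sqrt(4553))**2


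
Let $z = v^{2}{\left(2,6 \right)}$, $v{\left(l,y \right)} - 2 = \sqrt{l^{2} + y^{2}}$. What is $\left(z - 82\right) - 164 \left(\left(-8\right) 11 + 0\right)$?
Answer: $14394 + 8 \sqrt{10} \approx 14419.0$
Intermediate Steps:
$v{\left(l,y \right)} = 2 + \sqrt{l^{2} + y^{2}}$
$z = \left(2 + 2 \sqrt{10}\right)^{2}$ ($z = \left(2 + \sqrt{2^{2} + 6^{2}}\right)^{2} = \left(2 + \sqrt{4 + 36}\right)^{2} = \left(2 + \sqrt{40}\right)^{2} = \left(2 + 2 \sqrt{10}\right)^{2} \approx 69.298$)
$\left(z - 82\right) - 164 \left(\left(-8\right) 11 + 0\right) = \left(\left(44 + 8 \sqrt{10}\right) - 82\right) - 164 \left(\left(-8\right) 11 + 0\right) = \left(-38 + 8 \sqrt{10}\right) - 164 \left(-88 + 0\right) = \left(-38 + 8 \sqrt{10}\right) - -14432 = \left(-38 + 8 \sqrt{10}\right) + 14432 = 14394 + 8 \sqrt{10}$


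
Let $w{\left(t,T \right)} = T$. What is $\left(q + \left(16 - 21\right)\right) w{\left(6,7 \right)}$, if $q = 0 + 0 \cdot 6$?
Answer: $-35$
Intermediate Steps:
$q = 0$ ($q = 0 + 0 = 0$)
$\left(q + \left(16 - 21\right)\right) w{\left(6,7 \right)} = \left(0 + \left(16 - 21\right)\right) 7 = \left(0 - 5\right) 7 = \left(-5\right) 7 = -35$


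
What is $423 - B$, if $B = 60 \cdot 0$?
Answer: $423$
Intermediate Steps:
$B = 0$
$423 - B = 423 - 0 = 423 + 0 = 423$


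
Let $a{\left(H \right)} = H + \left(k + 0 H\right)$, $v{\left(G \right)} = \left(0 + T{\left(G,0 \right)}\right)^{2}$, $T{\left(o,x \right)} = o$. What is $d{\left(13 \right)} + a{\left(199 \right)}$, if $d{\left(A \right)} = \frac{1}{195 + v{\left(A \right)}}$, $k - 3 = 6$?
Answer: $\frac{75713}{364} \approx 208.0$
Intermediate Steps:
$k = 9$ ($k = 3 + 6 = 9$)
$v{\left(G \right)} = G^{2}$ ($v{\left(G \right)} = \left(0 + G\right)^{2} = G^{2}$)
$d{\left(A \right)} = \frac{1}{195 + A^{2}}$
$a{\left(H \right)} = 9 + H$ ($a{\left(H \right)} = H + \left(9 + 0 H\right) = H + \left(9 + 0\right) = H + 9 = 9 + H$)
$d{\left(13 \right)} + a{\left(199 \right)} = \frac{1}{195 + 13^{2}} + \left(9 + 199\right) = \frac{1}{195 + 169} + 208 = \frac{1}{364} + 208 = \frac{75713}{364}$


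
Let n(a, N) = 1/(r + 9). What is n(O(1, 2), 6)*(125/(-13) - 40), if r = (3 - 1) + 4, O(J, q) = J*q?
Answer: -43/13 ≈ -3.3077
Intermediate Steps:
r = 6 (r = 2 + 4 = 6)
n(a, N) = 1/15 (n(a, N) = 1/(6 + 9) = 1/15)
n(O(1, 2), 6)*(125/(-13) - 40) = (125/(-13) - 40)/15 = (125*(-1/13) - 40)/15 = (-125/13 - 40)/15 = (1/15)*(-645/13) = -43/13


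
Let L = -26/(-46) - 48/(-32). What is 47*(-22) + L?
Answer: -47469/46 ≈ -1031.9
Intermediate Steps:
L = 95/46 (L = -26*(-1/46) - 48*(-1/32) = 13/23 + 3/2 = 95/46 ≈ 2.0652)
47*(-22) + L = 47*(-22) + 95/46 = -1034 + 95/46 = -47469/46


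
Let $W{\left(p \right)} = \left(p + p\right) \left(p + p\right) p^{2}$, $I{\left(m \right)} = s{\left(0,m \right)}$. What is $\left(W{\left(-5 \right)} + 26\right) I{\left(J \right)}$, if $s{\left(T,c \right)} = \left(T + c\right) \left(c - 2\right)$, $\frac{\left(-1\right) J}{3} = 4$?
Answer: $424368$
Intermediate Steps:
$J = -12$ ($J = \left(-3\right) 4 = -12$)
$s{\left(T,c \right)} = \left(-2 + c\right) \left(T + c\right)$ ($s{\left(T,c \right)} = \left(T + c\right) \left(-2 + c\right) = \left(-2 + c\right) \left(T + c\right)$)
$I{\left(m \right)} = m^{2} - 2 m$ ($I{\left(m \right)} = m^{2} - 0 - 2 m + 0 m = m^{2} + 0 - 2 m + 0 = m^{2} - 2 m$)
$W{\left(p \right)} = 4 p^{4}$ ($W{\left(p \right)} = 2 p 2 p p^{2} = 4 p^{2} p^{2} = 4 p^{4}$)
$\left(W{\left(-5 \right)} + 26\right) I{\left(J \right)} = \left(4 \left(-5\right)^{4} + 26\right) \left(- 12 \left(-2 - 12\right)\right) = \left(4 \cdot 625 + 26\right) \left(\left(-12\right) \left(-14\right)\right) = \left(2500 + 26\right) 168 = 2526 \cdot 168 = 424368$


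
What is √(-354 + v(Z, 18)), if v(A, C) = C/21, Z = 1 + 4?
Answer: 2*I*√4326/7 ≈ 18.792*I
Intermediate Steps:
Z = 5
v(A, C) = C/21 (v(A, C) = C*(1/21) = C/21)
√(-354 + v(Z, 18)) = √(-354 + (1/21)*18) = √(-354 + 6/7) = √(-2472/7) = 2*I*√4326/7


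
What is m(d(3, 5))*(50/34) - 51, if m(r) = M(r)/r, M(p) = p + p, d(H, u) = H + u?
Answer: -817/17 ≈ -48.059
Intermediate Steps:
M(p) = 2*p
m(r) = 2 (m(r) = (2*r)/r = 2)
m(d(3, 5))*(50/34) - 51 = 2*(50/34) - 51 = 2*(50*(1/34)) - 51 = 2*(25/17) - 51 = 50/17 - 51 = -817/17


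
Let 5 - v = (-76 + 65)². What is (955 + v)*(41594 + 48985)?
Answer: 75995781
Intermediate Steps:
v = -116 (v = 5 - (-76 + 65)² = 5 - 1*(-11)² = 5 - 1*121 = 5 - 121 = -116)
(955 + v)*(41594 + 48985) = (955 - 116)*(41594 + 48985) = 839*90579 = 75995781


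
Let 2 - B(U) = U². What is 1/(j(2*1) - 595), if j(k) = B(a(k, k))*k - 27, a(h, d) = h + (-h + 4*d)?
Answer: -1/746 ≈ -0.0013405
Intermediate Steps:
a(h, d) = 4*d
B(U) = 2 - U²
j(k) = -27 + k*(2 - 16*k²) (j(k) = (2 - (4*k)²)*k - 27 = (2 - 16*k²)*k - 27 = k*(2 - 16*k²) - 27 = -27 + k*(2 - 16*k²))
1/(j(2*1) - 595) = 1/((-27 - 16*(2*1)³ + 2*(2*1)) - 595) = 1/((-27 - 16*2³ + 2*2) - 595) = 1/((-27 - 16*8 + 4) - 595) = 1/((-27 - 128 + 4) - 595) = 1/(-151 - 595) = 1/(-746) = -1/746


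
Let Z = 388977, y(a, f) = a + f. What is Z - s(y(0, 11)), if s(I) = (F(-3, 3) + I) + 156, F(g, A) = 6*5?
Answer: 388780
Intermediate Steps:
F(g, A) = 30
s(I) = 186 + I (s(I) = (30 + I) + 156 = 186 + I)
Z - s(y(0, 11)) = 388977 - (186 + (0 + 11)) = 388977 - (186 + 11) = 388977 - 1*197 = 388977 - 197 = 388780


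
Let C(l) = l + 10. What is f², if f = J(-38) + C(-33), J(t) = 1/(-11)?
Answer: 64516/121 ≈ 533.19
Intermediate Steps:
J(t) = -1/11
C(l) = 10 + l
f = -254/11 (f = -1/11 + (10 - 33) = -1/11 - 23 = -254/11 ≈ -23.091)
f² = (-254/11)² = 64516/121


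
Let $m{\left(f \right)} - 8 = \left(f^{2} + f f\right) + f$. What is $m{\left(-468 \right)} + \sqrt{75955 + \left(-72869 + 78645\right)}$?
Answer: $437588 + \sqrt{81731} \approx 4.3787 \cdot 10^{5}$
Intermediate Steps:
$m{\left(f \right)} = 8 + f + 2 f^{2}$ ($m{\left(f \right)} = 8 + \left(\left(f^{2} + f f\right) + f\right) = 8 + \left(\left(f^{2} + f^{2}\right) + f\right) = 8 + \left(2 f^{2} + f\right) = 8 + \left(f + 2 f^{2}\right) = 8 + f + 2 f^{2}$)
$m{\left(-468 \right)} + \sqrt{75955 + \left(-72869 + 78645\right)} = \left(8 - 468 + 2 \left(-468\right)^{2}\right) + \sqrt{75955 + \left(-72869 + 78645\right)} = \left(8 - 468 + 2 \cdot 219024\right) + \sqrt{75955 + 5776} = \left(8 - 468 + 438048\right) + \sqrt{81731} = 437588 + \sqrt{81731}$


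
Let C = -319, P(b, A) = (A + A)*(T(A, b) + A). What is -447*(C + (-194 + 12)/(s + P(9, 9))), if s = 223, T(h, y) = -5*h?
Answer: 60520671/425 ≈ 1.4240e+5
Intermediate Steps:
P(b, A) = -8*A² (P(b, A) = (A + A)*(-5*A + A) = (2*A)*(-4*A) = -8*A²)
-447*(C + (-194 + 12)/(s + P(9, 9))) = -447*(-319 + (-194 + 12)/(223 - 8*9²)) = -447*(-319 - 182/(223 - 8*81)) = -447*(-319 - 182/(223 - 648)) = -447*(-319 - 182/(-425)) = -447*(-319 - 182*(-1/425)) = -447*(-319 + 182/425) = -447*(-135393/425) = 60520671/425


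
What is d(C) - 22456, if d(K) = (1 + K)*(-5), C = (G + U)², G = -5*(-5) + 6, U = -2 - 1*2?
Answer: -26106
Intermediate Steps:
U = -4 (U = -2 - 2 = -4)
G = 31 (G = 25 + 6 = 31)
C = 729 (C = (31 - 4)² = 27² = 729)
d(K) = -5 - 5*K
d(C) - 22456 = (-5 - 5*729) - 22456 = (-5 - 3645) - 22456 = -3650 - 22456 = -26106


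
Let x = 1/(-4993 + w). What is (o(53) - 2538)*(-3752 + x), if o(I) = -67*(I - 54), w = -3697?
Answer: 80566660951/8690 ≈ 9.2712e+6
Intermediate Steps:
x = -1/8690 (x = 1/(-4993 - 3697) = 1/(-8690) = -1/8690 ≈ -0.00011507)
o(I) = 3618 - 67*I (o(I) = -67*(-54 + I) = 3618 - 67*I)
(o(53) - 2538)*(-3752 + x) = ((3618 - 67*53) - 2538)*(-3752 - 1/8690) = ((3618 - 3551) - 2538)*(-32604881/8690) = (67 - 2538)*(-32604881/8690) = -2471*(-32604881/8690) = 80566660951/8690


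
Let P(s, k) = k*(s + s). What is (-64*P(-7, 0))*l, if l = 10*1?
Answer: 0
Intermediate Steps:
l = 10
P(s, k) = 2*k*s (P(s, k) = k*(2*s) = 2*k*s)
(-64*P(-7, 0))*l = -128*0*(-7)*10 = -64*0*10 = 0*10 = 0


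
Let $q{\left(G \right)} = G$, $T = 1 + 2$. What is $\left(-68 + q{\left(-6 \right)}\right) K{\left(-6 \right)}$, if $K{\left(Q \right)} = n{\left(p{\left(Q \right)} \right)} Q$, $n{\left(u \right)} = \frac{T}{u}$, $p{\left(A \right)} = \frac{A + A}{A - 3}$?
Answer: $999$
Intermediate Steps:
$T = 3$
$p{\left(A \right)} = \frac{2 A}{-3 + A}$
$n{\left(u \right)} = \frac{3}{u}$
$K{\left(Q \right)} = - \frac{9}{2} + \frac{3 Q}{2}$ ($K{\left(Q \right)} = \frac{3}{2 Q \frac{1}{-3 + Q}} Q = 3 \frac{-3 + Q}{2 Q} Q = \frac{3 \left(-3 + Q\right)}{2 Q} Q = - \frac{9}{2} + \frac{3 Q}{2}$)
$\left(-68 + q{\left(-6 \right)}\right) K{\left(-6 \right)} = \left(-68 - 6\right) \left(- \frac{9}{2} + \frac{3}{2} \left(-6\right)\right) = - 74 \left(- \frac{9}{2} - 9\right) = \left(-74\right) \left(- \frac{27}{2}\right) = 999$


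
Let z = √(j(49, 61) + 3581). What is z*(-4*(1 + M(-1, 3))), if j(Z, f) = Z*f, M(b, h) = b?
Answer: 0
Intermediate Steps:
z = 3*√730 (z = √(49*61 + 3581) = √(2989 + 3581) = √6570 = 3*√730 ≈ 81.056)
z*(-4*(1 + M(-1, 3))) = (3*√730)*(-4*(1 - 1)) = (3*√730)*(-4*0) = (3*√730)*0 = 0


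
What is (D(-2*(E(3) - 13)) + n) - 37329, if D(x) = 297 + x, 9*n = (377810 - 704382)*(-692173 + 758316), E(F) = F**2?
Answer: -21600785012/9 ≈ -2.4001e+9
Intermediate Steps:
n = -21600451796/9 (n = ((377810 - 704382)*(-692173 + 758316))/9 = (-326572*66143)/9 = (1/9)*(-21600451796) = -21600451796/9 ≈ -2.4001e+9)
(D(-2*(E(3) - 13)) + n) - 37329 = ((297 - 2*(3**2 - 13)) - 21600451796/9) - 37329 = ((297 - 2*(9 - 13)) - 21600451796/9) - 37329 = ((297 - 2*(-4)) - 21600451796/9) - 37329 = ((297 + 8) - 21600451796/9) - 37329 = (305 - 21600451796/9) - 37329 = -21600449051/9 - 37329 = -21600785012/9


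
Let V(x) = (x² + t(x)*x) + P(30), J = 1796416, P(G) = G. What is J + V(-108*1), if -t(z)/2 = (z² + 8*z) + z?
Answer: 4117582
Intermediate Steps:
t(z) = -18*z - 2*z² (t(z) = -2*((z² + 8*z) + z) = -2*(z² + 9*z) = -18*z - 2*z²)
V(x) = 30 + x² - 2*x²*(9 + x) (V(x) = (x² + (-2*x*(9 + x))*x) + 30 = (x² - 2*x²*(9 + x)) + 30 = 30 + x² - 2*x²*(9 + x))
J + V(-108*1) = 1796416 + (30 - 17*(-108*1)² - 2*(-108*1)³) = 1796416 + (30 - 17*(-108)² - 2*(-108)³) = 1796416 + (30 - 17*11664 - 2*(-1259712)) = 1796416 + (30 - 198288 + 2519424) = 1796416 + 2321166 = 4117582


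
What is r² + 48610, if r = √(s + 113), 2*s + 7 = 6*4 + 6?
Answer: 97469/2 ≈ 48735.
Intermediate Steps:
s = 23/2 (s = -7/2 + (6*4 + 6)/2 = -7/2 + (24 + 6)/2 = -7/2 + (½)*30 = -7/2 + 15 = 23/2 ≈ 11.500)
r = √498/2 (r = √(23/2 + 113) = √(249/2) = √498/2 ≈ 11.158)
r² + 48610 = (√498/2)² + 48610 = 249/2 + 48610 = 97469/2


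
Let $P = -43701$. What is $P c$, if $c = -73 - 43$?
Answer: $5069316$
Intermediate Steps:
$c = -116$
$P c = \left(-43701\right) \left(-116\right) = 5069316$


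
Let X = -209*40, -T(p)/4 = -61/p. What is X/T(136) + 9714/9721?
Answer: -2762504486/592981 ≈ -4658.7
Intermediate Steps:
T(p) = 244/p (T(p) = -(-244)/p = 244/p)
X = -8360
X/T(136) + 9714/9721 = -8360/(244/136) + 9714/9721 = -8360/(244*(1/136)) + 9714*(1/9721) = -8360/61/34 + 9714/9721 = -8360*34/61 + 9714/9721 = -284240/61 + 9714/9721 = -2762504486/592981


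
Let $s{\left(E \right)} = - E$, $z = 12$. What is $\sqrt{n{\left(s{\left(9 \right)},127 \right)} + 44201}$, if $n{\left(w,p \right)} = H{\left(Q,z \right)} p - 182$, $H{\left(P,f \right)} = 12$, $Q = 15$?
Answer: $\sqrt{45543} \approx 213.41$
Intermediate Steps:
$n{\left(w,p \right)} = -182 + 12 p$ ($n{\left(w,p \right)} = 12 p - 182 = -182 + 12 p$)
$\sqrt{n{\left(s{\left(9 \right)},127 \right)} + 44201} = \sqrt{\left(-182 + 12 \cdot 127\right) + 44201} = \sqrt{\left(-182 + 1524\right) + 44201} = \sqrt{1342 + 44201} = \sqrt{45543}$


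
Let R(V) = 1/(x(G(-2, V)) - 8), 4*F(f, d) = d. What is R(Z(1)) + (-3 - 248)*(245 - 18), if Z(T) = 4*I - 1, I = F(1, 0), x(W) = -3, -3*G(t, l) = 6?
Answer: -626748/11 ≈ -56977.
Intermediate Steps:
F(f, d) = d/4
G(t, l) = -2 (G(t, l) = -⅓*6 = -2)
I = 0 (I = (¼)*0 = 0)
Z(T) = -1 (Z(T) = 4*0 - 1 = 0 - 1 = -1)
R(V) = -1/11 (R(V) = 1/(-3 - 8) = 1/(-11) = -1/11)
R(Z(1)) + (-3 - 248)*(245 - 18) = -1/11 + (-3 - 248)*(245 - 18) = -1/11 - 251*227 = -1/11 - 56977 = -626748/11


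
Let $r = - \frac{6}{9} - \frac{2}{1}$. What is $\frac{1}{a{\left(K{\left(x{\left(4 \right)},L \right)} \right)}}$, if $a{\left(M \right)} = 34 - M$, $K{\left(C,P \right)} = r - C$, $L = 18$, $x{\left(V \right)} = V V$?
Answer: $\frac{3}{158} \approx 0.018987$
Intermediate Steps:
$x{\left(V \right)} = V^{2}$
$r = - \frac{8}{3}$ ($r = \left(-6\right) \frac{1}{9} - 2 = - \frac{2}{3} - 2 = - \frac{8}{3} \approx -2.6667$)
$K{\left(C,P \right)} = - \frac{8}{3} - C$
$\frac{1}{a{\left(K{\left(x{\left(4 \right)},L \right)} \right)}} = \frac{1}{34 - \left(- \frac{8}{3} - 4^{2}\right)} = \frac{1}{34 - \left(- \frac{8}{3} - 16\right)} = \frac{1}{34 - - \frac{56}{3}} = \frac{1}{34 + \frac{56}{3}} = \frac{1}{\frac{158}{3}} = \frac{3}{158}$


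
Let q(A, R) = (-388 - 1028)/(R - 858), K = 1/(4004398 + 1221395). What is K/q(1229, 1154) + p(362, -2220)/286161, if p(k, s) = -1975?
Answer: -608939058644/88229670889707 ≈ -0.0069017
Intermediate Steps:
K = 1/5225793 ≈ 1.9136e-7
q(A, R) = -1416/(-858 + R)
K/q(1229, 1154) + p(362, -2220)/286161 = 1/(5225793*((-1416/(-858 + 1154)))) - 1975/286161 = 1/(5225793*((-1416/296))) - 1975*1/286161 = 1/(5225793*((-1416*1/296))) - 1975/286161 = 1/(5225793*(-177/37)) - 1975/286161 = (1/5225793)*(-37/177) - 1975/286161 = -37/924965361 - 1975/286161 = -608939058644/88229670889707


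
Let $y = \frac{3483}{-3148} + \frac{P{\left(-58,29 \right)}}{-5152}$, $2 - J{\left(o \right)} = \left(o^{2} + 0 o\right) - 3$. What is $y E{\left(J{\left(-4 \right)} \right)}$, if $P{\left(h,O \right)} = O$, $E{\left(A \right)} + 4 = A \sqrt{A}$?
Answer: $\frac{4508927}{1013656} + \frac{49598197 i \sqrt{11}}{4054624} \approx 4.4482 + 40.571 i$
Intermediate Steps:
$J{\left(o \right)} = 5 - o^{2}$ ($J{\left(o \right)} = 2 - \left(\left(o^{2} + 0 o\right) - 3\right) = 2 - \left(\left(o^{2} + 0\right) - 3\right) = 2 - \left(o^{2} - 3\right) = 2 - \left(-3 + o^{2}\right) = 5 - o^{2}$)
$E{\left(A \right)} = -4 + A^{\frac{3}{2}}$ ($E{\left(A \right)} = -4 + A \sqrt{A} = -4 + A^{\frac{3}{2}}$)
$y = - \frac{4508927}{4054624}$ ($y = \frac{3483}{-3148} + \frac{29}{-5152} = 3483 \left(- \frac{1}{3148}\right) + 29 \left(- \frac{1}{5152}\right) = - \frac{3483}{3148} - \frac{29}{5152} = - \frac{4508927}{4054624} \approx -1.112$)
$y E{\left(J{\left(-4 \right)} \right)} = - \frac{4508927 \left(-4 + \left(5 - \left(-4\right)^{2}\right)^{\frac{3}{2}}\right)}{4054624} = - \frac{4508927 \left(-4 + \left(5 - 16\right)^{\frac{3}{2}}\right)}{4054624} = - \frac{4508927 \left(-4 + \left(-11\right)^{\frac{3}{2}}\right)}{4054624} = - \frac{4508927 \left(-4 - 11 i \sqrt{11}\right)}{4054624} = \frac{4508927}{1013656} + \frac{49598197 i \sqrt{11}}{4054624}$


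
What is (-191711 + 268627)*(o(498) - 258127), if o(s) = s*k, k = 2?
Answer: -19777487996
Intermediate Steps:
o(s) = 2*s (o(s) = s*2 = 2*s)
(-191711 + 268627)*(o(498) - 258127) = (-191711 + 268627)*(2*498 - 258127) = 76916*(996 - 258127) = 76916*(-257131) = -19777487996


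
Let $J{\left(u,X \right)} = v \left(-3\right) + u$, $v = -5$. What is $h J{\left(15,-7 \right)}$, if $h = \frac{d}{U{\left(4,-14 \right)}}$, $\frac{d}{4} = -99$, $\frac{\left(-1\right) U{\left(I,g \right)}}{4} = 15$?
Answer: $198$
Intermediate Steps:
$U{\left(I,g \right)} = -60$ ($U{\left(I,g \right)} = \left(-4\right) 15 = -60$)
$d = -396$ ($d = 4 \left(-99\right) = -396$)
$J{\left(u,X \right)} = 15 + u$ ($J{\left(u,X \right)} = \left(-5\right) \left(-3\right) + u = 15 + u$)
$h = \frac{33}{5}$ ($h = - \frac{396}{-60} = \left(-396\right) \left(- \frac{1}{60}\right) = \frac{33}{5} \approx 6.6$)
$h J{\left(15,-7 \right)} = \frac{33 \left(15 + 15\right)}{5} = \frac{33}{5} \cdot 30 = 198$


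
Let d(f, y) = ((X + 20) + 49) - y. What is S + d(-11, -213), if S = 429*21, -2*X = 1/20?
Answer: 371639/40 ≈ 9291.0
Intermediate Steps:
X = -1/40 (X = -1/2/20 = -1/2*1/20 = -1/40 ≈ -0.025000)
d(f, y) = 2759/40 - y (d(f, y) = ((-1/40 + 20) + 49) - y = (799/40 + 49) - y = 2759/40 - y)
S = 9009
S + d(-11, -213) = 9009 + (2759/40 - 1*(-213)) = 9009 + (2759/40 + 213) = 9009 + 11279/40 = 371639/40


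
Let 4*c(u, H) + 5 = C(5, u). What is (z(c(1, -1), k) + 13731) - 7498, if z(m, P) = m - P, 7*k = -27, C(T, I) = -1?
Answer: 87295/14 ≈ 6235.4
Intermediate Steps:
c(u, H) = -3/2 (c(u, H) = -5/4 + (¼)*(-1) = -5/4 - ¼ = -3/2)
k = -27/7 (k = (⅐)*(-27) = -27/7 ≈ -3.8571)
(z(c(1, -1), k) + 13731) - 7498 = ((-3/2 - 1*(-27/7)) + 13731) - 7498 = ((-3/2 + 27/7) + 13731) - 7498 = (33/14 + 13731) - 7498 = 192267/14 - 7498 = 87295/14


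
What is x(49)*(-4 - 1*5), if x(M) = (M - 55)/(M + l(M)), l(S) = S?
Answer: 27/49 ≈ 0.55102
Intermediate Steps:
x(M) = (-55 + M)/(2*M) (x(M) = (M - 55)/(M + M) = (-55 + M)/((2*M)) = (-55 + M)*(1/(2*M)) = (-55 + M)/(2*M))
x(49)*(-4 - 1*5) = ((½)*(-55 + 49)/49)*(-4 - 1*5) = ((½)*(1/49)*(-6))*(-4 - 5) = -3/49*(-9) = 27/49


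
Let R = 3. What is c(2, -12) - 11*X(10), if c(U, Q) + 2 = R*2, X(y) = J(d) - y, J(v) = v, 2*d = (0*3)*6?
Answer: 114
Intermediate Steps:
d = 0 (d = ((0*3)*6)/2 = (0*6)/2 = (½)*0 = 0)
X(y) = -y (X(y) = 0 - y = -y)
c(U, Q) = 4 (c(U, Q) = -2 + 3*2 = -2 + 6 = 4)
c(2, -12) - 11*X(10) = 4 - (-11)*10 = 4 - 11*(-10) = 4 + 110 = 114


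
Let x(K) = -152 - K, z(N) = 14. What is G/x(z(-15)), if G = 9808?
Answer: -4904/83 ≈ -59.084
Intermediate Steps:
G/x(z(-15)) = 9808/(-152 - 1*14) = 9808/(-152 - 14) = 9808/(-166) = 9808*(-1/166) = -4904/83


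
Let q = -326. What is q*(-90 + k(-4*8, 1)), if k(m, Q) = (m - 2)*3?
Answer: 62592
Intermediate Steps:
k(m, Q) = -6 + 3*m (k(m, Q) = (-2 + m)*3 = -6 + 3*m)
q*(-90 + k(-4*8, 1)) = -326*(-90 + (-6 + 3*(-4*8))) = -326*(-90 + (-6 + 3*(-32))) = -326*(-90 + (-6 - 96)) = -326*(-90 - 102) = -326*(-192) = 62592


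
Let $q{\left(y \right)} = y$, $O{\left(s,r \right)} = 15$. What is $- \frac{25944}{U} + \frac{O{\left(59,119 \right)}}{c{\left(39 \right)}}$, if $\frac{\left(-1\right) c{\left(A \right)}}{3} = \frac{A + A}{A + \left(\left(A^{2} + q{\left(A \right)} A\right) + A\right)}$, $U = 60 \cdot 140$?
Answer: $- \frac{71081}{350} \approx -203.09$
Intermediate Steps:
$U = 8400$
$c{\left(A \right)} = - \frac{6 A}{2 A + 2 A^{2}}$ ($c{\left(A \right)} = - 3 \frac{A + A}{A + \left(\left(A^{2} + A A\right) + A\right)} = - 3 \frac{2 A}{A + \left(\left(A^{2} + A^{2}\right) + A\right)} = - 3 \frac{2 A}{A + \left(2 A^{2} + A\right)} = - 3 \frac{2 A}{A + \left(A + 2 A^{2}\right)} = - 3 \frac{2 A}{2 A + 2 A^{2}} = - \frac{6 A}{2 A + 2 A^{2}}$)
$- \frac{25944}{U} + \frac{O{\left(59,119 \right)}}{c{\left(39 \right)}} = - \frac{25944}{8400} + \frac{15}{\left(-3\right) \frac{1}{1 + 39}} = \left(-25944\right) \frac{1}{8400} + \frac{15}{\left(-3\right) \frac{1}{40}} = - \frac{1081}{350} + \frac{15}{\left(-3\right) \frac{1}{40}} = - \frac{1081}{350} + \frac{15}{- \frac{3}{40}} = - \frac{1081}{350} + 15 \left(- \frac{40}{3}\right) = - \frac{1081}{350} - 200 = - \frac{71081}{350}$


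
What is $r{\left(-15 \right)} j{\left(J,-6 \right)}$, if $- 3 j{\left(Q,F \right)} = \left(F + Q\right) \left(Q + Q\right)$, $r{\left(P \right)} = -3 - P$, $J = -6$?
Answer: $-576$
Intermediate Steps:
$j{\left(Q,F \right)} = - \frac{2 Q \left(F + Q\right)}{3}$ ($j{\left(Q,F \right)} = - \frac{\left(F + Q\right) \left(Q + Q\right)}{3} = - \frac{\left(F + Q\right) 2 Q}{3} = - \frac{2 Q \left(F + Q\right)}{3}$)
$r{\left(-15 \right)} j{\left(J,-6 \right)} = \left(-3 - -15\right) \left(\left(- \frac{2}{3}\right) \left(-6\right) \left(-6 - 6\right)\right) = \left(-3 + 15\right) \left(\left(- \frac{2}{3}\right) \left(-6\right) \left(-12\right)\right) = 12 \left(-48\right) = -576$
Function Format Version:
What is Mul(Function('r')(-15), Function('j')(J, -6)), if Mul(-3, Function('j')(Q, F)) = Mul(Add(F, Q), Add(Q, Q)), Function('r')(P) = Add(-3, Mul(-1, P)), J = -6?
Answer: -576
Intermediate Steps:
Function('j')(Q, F) = Mul(Rational(-2, 3), Q, Add(F, Q)) (Function('j')(Q, F) = Mul(Rational(-1, 3), Mul(Add(F, Q), Add(Q, Q))) = Mul(Rational(-1, 3), Mul(Add(F, Q), Mul(2, Q))) = Mul(Rational(-1, 3), Mul(2, Q, Add(F, Q))) = Mul(Rational(-2, 3), Q, Add(F, Q)))
Mul(Function('r')(-15), Function('j')(J, -6)) = Mul(Add(-3, Mul(-1, -15)), Mul(Rational(-2, 3), -6, Add(-6, -6))) = Mul(Add(-3, 15), Mul(Rational(-2, 3), -6, -12)) = Mul(12, -48) = -576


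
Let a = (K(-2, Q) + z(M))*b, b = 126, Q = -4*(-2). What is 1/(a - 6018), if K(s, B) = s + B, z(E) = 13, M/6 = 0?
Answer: -1/3624 ≈ -0.00027594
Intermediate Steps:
M = 0 (M = 6*0 = 0)
Q = 8
K(s, B) = B + s
a = 2394 (a = ((8 - 2) + 13)*126 = (6 + 13)*126 = 19*126 = 2394)
1/(a - 6018) = 1/(2394 - 6018) = 1/(-3624) = -1/3624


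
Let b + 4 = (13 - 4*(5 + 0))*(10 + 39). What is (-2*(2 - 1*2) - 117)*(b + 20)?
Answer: 38259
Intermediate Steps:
b = -347 (b = -4 + (13 - 4*(5 + 0))*(10 + 39) = -4 + (13 - 4*5)*49 = -4 + (13 - 20)*49 = -4 - 7*49 = -4 - 343 = -347)
(-2*(2 - 1*2) - 117)*(b + 20) = (-2*(2 - 1*2) - 117)*(-347 + 20) = (-2*(2 - 2) - 117)*(-327) = (-2*0 - 117)*(-327) = (0 - 117)*(-327) = -117*(-327) = 38259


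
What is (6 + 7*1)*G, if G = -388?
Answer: -5044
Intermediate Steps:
(6 + 7*1)*G = (6 + 7*1)*(-388) = (6 + 7)*(-388) = 13*(-388) = -5044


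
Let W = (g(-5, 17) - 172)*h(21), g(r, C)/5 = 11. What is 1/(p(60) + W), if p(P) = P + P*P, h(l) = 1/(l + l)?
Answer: 14/51201 ≈ 0.00027343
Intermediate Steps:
h(l) = 1/(2*l)
p(P) = P + P²
g(r, C) = 55 (g(r, C) = 5*11 = 55)
W = -39/14 (W = (55 - 172)*((½)/21) = -117/(2*21) = -117*1/42 = -39/14 ≈ -2.7857)
1/(p(60) + W) = 1/(60*(1 + 60) - 39/14) = 1/(60*61 - 39/14) = 1/(3660 - 39/14) = 1/(51201/14) = 14/51201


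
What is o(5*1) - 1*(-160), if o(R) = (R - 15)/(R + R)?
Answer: 159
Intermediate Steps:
o(R) = (-15 + R)/(2*R) (o(R) = (-15 + R)/((2*R)) = (-15 + R)*(1/(2*R)) = (-15 + R)/(2*R))
o(5*1) - 1*(-160) = (-15 + 5*1)/(2*((5*1))) - 1*(-160) = (½)*(-15 + 5)/5 + 160 = (½)*(⅕)*(-10) + 160 = -1 + 160 = 159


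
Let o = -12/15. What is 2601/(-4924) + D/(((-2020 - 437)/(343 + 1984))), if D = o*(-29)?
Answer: -104699881/4653180 ≈ -22.501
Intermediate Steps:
o = -⅘ (o = -12*1/15 = -⅘ ≈ -0.80000)
D = 116/5 (D = -⅘*(-29) = 116/5 ≈ 23.200)
2601/(-4924) + D/(((-2020 - 437)/(343 + 1984))) = 2601/(-4924) + 116/(5*(((-2020 - 437)/(343 + 1984)))) = 2601*(-1/4924) + 116/(5*((-2457/2327))) = -2601/4924 + 116/(5*((-2457*1/2327))) = -2601/4924 + 116/(5*(-189/179)) = -2601/4924 + (116/5)*(-179/189) = -2601/4924 - 20764/945 = -104699881/4653180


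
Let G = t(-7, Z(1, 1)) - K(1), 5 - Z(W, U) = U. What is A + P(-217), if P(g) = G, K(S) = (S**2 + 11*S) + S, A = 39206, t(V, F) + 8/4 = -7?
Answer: 39184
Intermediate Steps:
Z(W, U) = 5 - U
t(V, F) = -9 (t(V, F) = -2 - 7 = -9)
K(S) = S**2 + 12*S
G = -22 (G = -9 - (12 + 1) = -9 - 13 = -22)
P(g) = -22
A + P(-217) = 39206 - 22 = 39184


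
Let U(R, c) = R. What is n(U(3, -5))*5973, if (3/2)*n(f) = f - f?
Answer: 0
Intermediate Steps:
n(f) = 0 (n(f) = 2*(f - f)/3 = (⅔)*0 = 0)
n(U(3, -5))*5973 = 0*5973 = 0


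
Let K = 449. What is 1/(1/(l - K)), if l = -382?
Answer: -831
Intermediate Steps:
1/(1/(l - K)) = 1/(1/(-382 - 1*449)) = 1/(1/(-382 - 449)) = 1/(1/(-831)) = 1/(-1/831) = -831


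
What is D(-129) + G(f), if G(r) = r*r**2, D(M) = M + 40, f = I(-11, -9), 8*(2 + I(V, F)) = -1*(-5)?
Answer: -46899/512 ≈ -91.600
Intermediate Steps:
I(V, F) = -11/8 (I(V, F) = -2 + (-1*(-5))/8 = -2 + (1/8)*5 = -2 + 5/8 = -11/8)
f = -11/8 ≈ -1.3750
D(M) = 40 + M
G(r) = r**3
D(-129) + G(f) = (40 - 129) + (-11/8)**3 = -89 - 1331/512 = -46899/512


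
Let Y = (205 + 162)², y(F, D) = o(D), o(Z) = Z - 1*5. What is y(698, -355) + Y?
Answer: 134329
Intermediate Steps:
o(Z) = -5 + Z (o(Z) = Z - 5 = -5 + Z)
y(F, D) = -5 + D
Y = 134689 (Y = 367² = 134689)
y(698, -355) + Y = (-5 - 355) + 134689 = -360 + 134689 = 134329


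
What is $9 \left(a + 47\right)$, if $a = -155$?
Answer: $-972$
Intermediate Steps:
$9 \left(a + 47\right) = 9 \left(-155 + 47\right) = 9 \left(-108\right) = -972$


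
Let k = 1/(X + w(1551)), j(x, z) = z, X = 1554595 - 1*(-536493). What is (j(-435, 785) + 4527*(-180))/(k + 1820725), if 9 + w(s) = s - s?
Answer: -1702295136925/3807279812276 ≈ -0.44712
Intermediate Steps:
X = 2091088 (X = 1554595 + 536493 = 2091088)
w(s) = -9 (w(s) = -9 + (s - s) = -9 + 0 = -9)
k = 1/2091079 (k = 1/(2091088 - 9) = 1/2091079 ≈ 4.7822e-7)
(j(-435, 785) + 4527*(-180))/(k + 1820725) = (785 + 4527*(-180))/(1/2091079 + 1820725) = (785 - 814860)/(3807279812276/2091079) = -814075*2091079/3807279812276 = -1702295136925/3807279812276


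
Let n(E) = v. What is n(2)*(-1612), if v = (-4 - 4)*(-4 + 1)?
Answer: -38688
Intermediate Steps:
v = 24 (v = -8*(-3) = 24)
n(E) = 24
n(2)*(-1612) = 24*(-1612) = -38688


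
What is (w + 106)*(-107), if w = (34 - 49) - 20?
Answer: -7597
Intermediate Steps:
w = -35 (w = -15 - 20 = -35)
(w + 106)*(-107) = (-35 + 106)*(-107) = 71*(-107) = -7597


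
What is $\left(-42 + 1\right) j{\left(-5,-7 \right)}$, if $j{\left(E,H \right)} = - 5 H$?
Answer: $-1435$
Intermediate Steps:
$\left(-42 + 1\right) j{\left(-5,-7 \right)} = \left(-42 + 1\right) \left(\left(-5\right) \left(-7\right)\right) = \left(-41\right) 35 = -1435$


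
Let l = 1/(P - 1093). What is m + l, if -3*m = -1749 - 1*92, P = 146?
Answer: 1743424/2841 ≈ 613.67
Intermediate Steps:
m = 1841/3 (m = -(-1749 - 1*92)/3 = -(-1749 - 92)/3 = -⅓*(-1841) = 1841/3 ≈ 613.67)
l = -1/947 (l = 1/(146 - 1093) = 1/(-947) = -1/947 ≈ -0.0010560)
m + l = 1841/3 - 1/947 = 1743424/2841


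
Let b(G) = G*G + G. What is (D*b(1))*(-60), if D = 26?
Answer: -3120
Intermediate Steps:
b(G) = G + G² (b(G) = G² + G = G + G²)
(D*b(1))*(-60) = (26*(1*(1 + 1)))*(-60) = (26*(1*2))*(-60) = (26*2)*(-60) = 52*(-60) = -3120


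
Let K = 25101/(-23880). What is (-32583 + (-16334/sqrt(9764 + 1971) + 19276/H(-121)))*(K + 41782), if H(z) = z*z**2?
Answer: -19197235428504606667/14101625560 - 2716151074951*sqrt(11735)/46705300 ≈ -1.3676e+9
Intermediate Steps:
H(z) = z**3
K = -8367/7960 (K = 25101*(-1/23880) = -8367/7960 ≈ -1.0511)
(-32583 + (-16334/sqrt(9764 + 1971) + 19276/H(-121)))*(K + 41782) = (-32583 + (-16334/sqrt(9764 + 1971) + 19276/((-121)**3)))*(-8367/7960 + 41782) = (-32583 + (-16334*sqrt(11735)/11735 + 19276/(-1771561)))*(332576353/7960) = (-32583 + (-16334*sqrt(11735)/11735 + 19276*(-1/1771561)))*(332576353/7960) = (-32583 + (-16334*sqrt(11735)/11735 - 19276/1771561))*(332576353/7960) = (-32583 + (-19276/1771561 - 16334*sqrt(11735)/11735))*(332576353/7960) = (-57722791339/1771561 - 16334*sqrt(11735)/11735)*(332576353/7960) = -19197235428504606667/14101625560 - 2716151074951*sqrt(11735)/46705300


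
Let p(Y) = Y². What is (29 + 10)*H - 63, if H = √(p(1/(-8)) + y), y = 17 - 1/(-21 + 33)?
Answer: -63 + 13*√9753/8 ≈ 97.481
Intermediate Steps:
y = 203/12 (y = 17 - 1/12 = 203/12 ≈ 16.917)
H = √9753/24 (H = √((1/(-8))² + 203/12) = √((-⅛)² + 203/12) = √(1/64 + 203/12) = √(3251/192) = √9753/24 ≈ 4.1149)
(29 + 10)*H - 63 = (29 + 10)*(√9753/24) - 63 = 39*(√9753/24) - 63 = 13*√9753/8 - 63 = -63 + 13*√9753/8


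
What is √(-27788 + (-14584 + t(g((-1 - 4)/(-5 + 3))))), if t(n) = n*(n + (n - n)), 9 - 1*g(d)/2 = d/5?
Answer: I*√42083 ≈ 205.14*I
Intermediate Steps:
g(d) = 18 - 2*d/5
t(n) = n² (t(n) = n*(n + 0) = n*n = n²)
√(-27788 + (-14584 + t(g((-1 - 4)/(-5 + 3))))) = √(-27788 + (-14584 + (18 - 2*(-1 - 4)/(5*(-5 + 3)))²)) = √(-27788 + (-14584 + (18 - (-2)/(-2))²)) = √(-27788 + (-14584 + (18 - (-2)*(-1)/2)²)) = √(-27788 + (-14584 + (18 - ⅖*5/2)²)) = √(-27788 + (-14584 + (18 - 1)²)) = √(-27788 + (-14584 + 17²)) = √(-27788 + (-14584 + 289)) = √(-27788 - 14295) = √(-42083) = I*√42083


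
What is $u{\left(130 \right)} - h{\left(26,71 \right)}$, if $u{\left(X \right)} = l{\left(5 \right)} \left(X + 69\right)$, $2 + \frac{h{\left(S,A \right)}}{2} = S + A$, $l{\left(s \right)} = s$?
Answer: $805$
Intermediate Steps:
$h{\left(S,A \right)} = -4 + 2 A + 2 S$ ($h{\left(S,A \right)} = -4 + 2 \left(S + A\right) = -4 + 2 \left(A + S\right) = -4 + \left(2 A + 2 S\right) = -4 + 2 A + 2 S$)
$u{\left(X \right)} = 345 + 5 X$ ($u{\left(X \right)} = 5 \left(X + 69\right) = 5 \left(69 + X\right) = 345 + 5 X$)
$u{\left(130 \right)} - h{\left(26,71 \right)} = \left(345 + 5 \cdot 130\right) - \left(-4 + 2 \cdot 71 + 2 \cdot 26\right) = \left(345 + 650\right) - \left(-4 + 142 + 52\right) = 995 - 190 = 805$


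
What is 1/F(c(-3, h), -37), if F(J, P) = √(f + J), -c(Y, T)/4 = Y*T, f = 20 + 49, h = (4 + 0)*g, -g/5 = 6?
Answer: -I*√1371/1371 ≈ -0.027007*I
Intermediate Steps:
g = -30 (g = -5*6 = -30)
h = -120 (h = (4 + 0)*(-30) = 4*(-30) = -120)
f = 69
c(Y, T) = -4*T*Y (c(Y, T) = -4*Y*T = -4*T*Y)
F(J, P) = √(69 + J)
1/F(c(-3, h), -37) = 1/(√(69 - 4*(-120)*(-3))) = 1/(√(69 - 1440)) = 1/(√(-1371)) = 1/(I*√1371) = -I*√1371/1371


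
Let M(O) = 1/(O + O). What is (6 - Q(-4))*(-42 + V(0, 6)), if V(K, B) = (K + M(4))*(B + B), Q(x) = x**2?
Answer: 405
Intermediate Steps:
M(O) = 1/(2*O)
V(K, B) = 2*B*(1/8 + K) (V(K, B) = (K + (1/2)/4)*(B + B) = (K + (1/2)*(1/4))*(2*B) = (K + 1/8)*(2*B) = (1/8 + K)*(2*B) = 2*B*(1/8 + K))
(6 - Q(-4))*(-42 + V(0, 6)) = (6 - 1*(-4)**2)*(-42 + (1/4)*6*(1 + 8*0)) = (6 - 1*16)*(-42 + (1/4)*6*(1 + 0)) = (6 - 16)*(-42 + (1/4)*6*1) = -10*(-42 + 3/2) = -10*(-81/2) = 405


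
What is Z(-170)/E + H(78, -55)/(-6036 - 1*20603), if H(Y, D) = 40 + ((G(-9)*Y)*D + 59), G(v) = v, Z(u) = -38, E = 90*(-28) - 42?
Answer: -2887064/2007327 ≈ -1.4383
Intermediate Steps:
E = -2562 (E = -2520 - 42 = -2562)
H(Y, D) = 99 - 9*D*Y (H(Y, D) = 40 + ((-9*Y)*D + 59) = 40 + (-9*D*Y + 59) = 40 + (59 - 9*D*Y) = 99 - 9*D*Y)
Z(-170)/E + H(78, -55)/(-6036 - 1*20603) = -38/(-2562) + (99 - 9*(-55)*78)/(-6036 - 1*20603) = -38*(-1/2562) + (99 + 38610)/(-6036 - 20603) = 19/1281 + 38709/(-26639) = 19/1281 + 38709*(-1/26639) = 19/1281 - 2277/1567 = -2887064/2007327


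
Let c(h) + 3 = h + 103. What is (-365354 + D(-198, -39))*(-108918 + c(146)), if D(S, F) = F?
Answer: 39707988096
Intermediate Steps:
c(h) = 100 + h (c(h) = -3 + (h + 103) = -3 + (103 + h) = 100 + h)
(-365354 + D(-198, -39))*(-108918 + c(146)) = (-365354 - 39)*(-108918 + (100 + 146)) = -365393*(-108918 + 246) = -365393*(-108672) = 39707988096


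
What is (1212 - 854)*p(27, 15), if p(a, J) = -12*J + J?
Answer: -59070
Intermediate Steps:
p(a, J) = -11*J
(1212 - 854)*p(27, 15) = (1212 - 854)*(-11*15) = 358*(-165) = -59070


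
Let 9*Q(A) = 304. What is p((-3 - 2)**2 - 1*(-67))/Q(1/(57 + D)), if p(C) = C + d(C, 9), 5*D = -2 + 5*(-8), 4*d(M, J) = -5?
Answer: 3267/1216 ≈ 2.6867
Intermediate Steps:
d(M, J) = -5/4 (d(M, J) = (1/4)*(-5) = -5/4)
D = -42/5 (D = (-2 + 5*(-8))/5 = (-2 - 40)/5 = (1/5)*(-42) = -42/5 ≈ -8.4000)
Q(A) = 304/9 (Q(A) = (1/9)*304 = 304/9)
p(C) = -5/4 + C (p(C) = C - 5/4 = -5/4 + C)
p((-3 - 2)**2 - 1*(-67))/Q(1/(57 + D)) = (-5/4 + ((-3 - 2)**2 - 1*(-67)))/(304/9) = (-5/4 + ((-5)**2 + 67))*(9/304) = (-5/4 + (25 + 67))*(9/304) = (-5/4 + 92)*(9/304) = (363/4)*(9/304) = 3267/1216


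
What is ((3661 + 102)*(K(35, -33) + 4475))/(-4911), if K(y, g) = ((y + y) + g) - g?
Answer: -5700945/1637 ≈ -3482.6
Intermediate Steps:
K(y, g) = 2*y (K(y, g) = (2*y + g) - g = (g + 2*y) - g = 2*y)
((3661 + 102)*(K(35, -33) + 4475))/(-4911) = ((3661 + 102)*(2*35 + 4475))/(-4911) = (3763*(70 + 4475))*(-1/4911) = (3763*4545)*(-1/4911) = 17102835*(-1/4911) = -5700945/1637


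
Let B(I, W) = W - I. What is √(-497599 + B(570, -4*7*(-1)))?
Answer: 3*I*√55349 ≈ 705.79*I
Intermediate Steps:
√(-497599 + B(570, -4*7*(-1))) = √(-497599 + (-4*7*(-1) - 1*570)) = √(-497599 + (-28*(-1) - 570)) = √(-497599 + (28 - 570)) = √(-497599 - 542) = √(-498141) = 3*I*√55349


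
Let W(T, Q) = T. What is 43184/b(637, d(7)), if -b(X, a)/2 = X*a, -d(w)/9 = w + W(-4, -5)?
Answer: 21592/17199 ≈ 1.2554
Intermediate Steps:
d(w) = 36 - 9*w (d(w) = -9*(w - 4) = -9*(-4 + w) = 36 - 9*w)
b(X, a) = -2*X*a
43184/b(637, d(7)) = 43184/((-2*637*(36 - 9*7))) = 43184/((-2*637*(36 - 63))) = 43184/((-2*637*(-27))) = 43184/34398 = 43184*(1/34398) = 21592/17199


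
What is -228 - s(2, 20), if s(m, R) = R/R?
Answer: -229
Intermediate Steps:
s(m, R) = 1
-228 - s(2, 20) = -228 - 1*1 = -228 - 1 = -229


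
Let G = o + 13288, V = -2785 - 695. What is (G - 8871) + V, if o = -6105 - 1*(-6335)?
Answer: 1167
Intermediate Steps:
o = 230 (o = -6105 + 6335 = 230)
V = -3480
G = 13518 (G = 230 + 13288 = 13518)
(G - 8871) + V = (13518 - 8871) - 3480 = 4647 - 3480 = 1167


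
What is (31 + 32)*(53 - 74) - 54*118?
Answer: -7695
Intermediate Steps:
(31 + 32)*(53 - 74) - 54*118 = 63*(-21) - 6372 = -1323 - 6372 = -7695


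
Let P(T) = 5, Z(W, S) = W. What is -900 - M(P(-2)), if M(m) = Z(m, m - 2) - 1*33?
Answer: -872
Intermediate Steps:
M(m) = -33 + m (M(m) = m - 1*33 = m - 33 = -33 + m)
-900 - M(P(-2)) = -900 - (-33 + 5) = -900 - 1*(-28) = -900 + 28 = -872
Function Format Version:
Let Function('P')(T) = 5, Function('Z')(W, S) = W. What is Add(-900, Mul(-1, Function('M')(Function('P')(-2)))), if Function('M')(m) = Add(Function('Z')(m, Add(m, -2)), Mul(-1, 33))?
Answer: -872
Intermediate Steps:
Function('M')(m) = Add(-33, m) (Function('M')(m) = Add(m, Mul(-1, 33)) = Add(m, -33) = Add(-33, m))
Add(-900, Mul(-1, Function('M')(Function('P')(-2)))) = Add(-900, Mul(-1, Add(-33, 5))) = Add(-900, Mul(-1, -28)) = Add(-900, 28) = -872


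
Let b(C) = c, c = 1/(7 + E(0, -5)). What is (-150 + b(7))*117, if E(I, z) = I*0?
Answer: -122733/7 ≈ -17533.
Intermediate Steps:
E(I, z) = 0
c = ⅐ (c = 1/(7 + 0) = 1/7 = ⅐ ≈ 0.14286)
b(C) = ⅐
(-150 + b(7))*117 = (-150 + ⅐)*117 = -1049/7*117 = -122733/7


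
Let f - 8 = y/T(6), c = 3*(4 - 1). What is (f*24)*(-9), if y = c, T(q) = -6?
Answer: -1404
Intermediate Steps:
c = 9 (c = 3*3 = 9)
y = 9
f = 13/2 (f = 8 + 9/(-6) = 8 + 9*(-1/6) = 8 - 3/2 = 13/2 ≈ 6.5000)
(f*24)*(-9) = ((13/2)*24)*(-9) = 156*(-9) = -1404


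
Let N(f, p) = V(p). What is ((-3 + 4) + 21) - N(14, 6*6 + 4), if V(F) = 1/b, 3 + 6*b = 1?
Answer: 25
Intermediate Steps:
b = -⅓ (b = -½ + (⅙)*1 = -½ + ⅙ = -⅓ ≈ -0.33333)
V(F) = -3 (V(F) = 1/(-⅓) = -3)
N(f, p) = -3
((-3 + 4) + 21) - N(14, 6*6 + 4) = ((-3 + 4) + 21) - 1*(-3) = (1 + 21) + 3 = 22 + 3 = 25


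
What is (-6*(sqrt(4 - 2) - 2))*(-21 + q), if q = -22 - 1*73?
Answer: -1392 + 696*sqrt(2) ≈ -407.71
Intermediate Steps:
q = -95 (q = -22 - 73 = -95)
(-6*(sqrt(4 - 2) - 2))*(-21 + q) = (-6*(sqrt(4 - 2) - 2))*(-21 - 95) = -6*(sqrt(2) - 2)*(-116) = -6*(-2 + sqrt(2))*(-116) = (12 - 6*sqrt(2))*(-116) = -1392 + 696*sqrt(2)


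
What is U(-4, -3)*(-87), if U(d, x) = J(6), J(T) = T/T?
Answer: -87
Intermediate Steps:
J(T) = 1
U(d, x) = 1
U(-4, -3)*(-87) = 1*(-87) = -87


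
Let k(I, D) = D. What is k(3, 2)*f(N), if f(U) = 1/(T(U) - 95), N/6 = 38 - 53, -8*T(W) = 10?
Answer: -8/385 ≈ -0.020779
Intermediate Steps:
T(W) = -5/4 (T(W) = -1/8*10 = -5/4)
N = -90 (N = 6*(38 - 53) = 6*(-15) = -90)
f(U) = -4/385 (f(U) = 1/(-5/4 - 95) = 1/(-385/4) = -4/385)
k(3, 2)*f(N) = 2*(-4/385) = -8/385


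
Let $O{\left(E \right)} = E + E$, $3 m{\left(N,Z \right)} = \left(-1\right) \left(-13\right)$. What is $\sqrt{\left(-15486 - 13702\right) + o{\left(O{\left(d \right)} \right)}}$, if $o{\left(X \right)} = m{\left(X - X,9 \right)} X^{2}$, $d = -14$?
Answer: $\frac{58 i \sqrt{69}}{3} \approx 160.59 i$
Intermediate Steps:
$m{\left(N,Z \right)} = \frac{13}{3}$ ($m{\left(N,Z \right)} = \frac{\left(-1\right) \left(-13\right)}{3} = \frac{1}{3} \cdot 13 = \frac{13}{3}$)
$O{\left(E \right)} = 2 E$
$o{\left(X \right)} = \frac{13 X^{2}}{3}$
$\sqrt{\left(-15486 - 13702\right) + o{\left(O{\left(d \right)} \right)}} = \sqrt{\left(-15486 - 13702\right) + \frac{13 \left(2 \left(-14\right)\right)^{2}}{3}} = \sqrt{\left(-15486 - 13702\right) + \frac{13 \left(-28\right)^{2}}{3}} = \sqrt{-29188 + \frac{13}{3} \cdot 784} = \sqrt{-29188 + \frac{10192}{3}} = \sqrt{- \frac{77372}{3}} = \frac{58 i \sqrt{69}}{3}$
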